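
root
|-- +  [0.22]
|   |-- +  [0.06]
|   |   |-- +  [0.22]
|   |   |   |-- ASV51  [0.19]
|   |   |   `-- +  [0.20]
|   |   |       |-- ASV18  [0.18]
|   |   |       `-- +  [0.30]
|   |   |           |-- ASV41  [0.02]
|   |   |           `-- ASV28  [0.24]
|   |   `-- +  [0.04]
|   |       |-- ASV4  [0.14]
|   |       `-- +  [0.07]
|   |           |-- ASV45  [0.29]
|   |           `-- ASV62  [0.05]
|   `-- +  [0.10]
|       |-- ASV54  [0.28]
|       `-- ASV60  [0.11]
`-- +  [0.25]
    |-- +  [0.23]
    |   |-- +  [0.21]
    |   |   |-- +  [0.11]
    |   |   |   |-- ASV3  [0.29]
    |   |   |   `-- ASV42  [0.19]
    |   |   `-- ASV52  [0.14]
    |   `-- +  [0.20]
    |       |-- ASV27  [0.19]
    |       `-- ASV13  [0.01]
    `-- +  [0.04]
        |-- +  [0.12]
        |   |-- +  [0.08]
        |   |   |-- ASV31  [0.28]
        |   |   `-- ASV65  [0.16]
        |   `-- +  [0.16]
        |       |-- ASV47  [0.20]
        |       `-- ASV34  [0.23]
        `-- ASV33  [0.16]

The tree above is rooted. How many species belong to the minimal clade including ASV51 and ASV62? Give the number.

The MRCA of ASV51 and ASV62 is the node subtending ((ASV51,(ASV18,(ASV41,ASV28))),(ASV4,(ASV45,ASV62))).
That clade contains 7 terminal taxa: ASV18, ASV28, ASV4, ASV41, ASV45, ASV51, ASV62.

7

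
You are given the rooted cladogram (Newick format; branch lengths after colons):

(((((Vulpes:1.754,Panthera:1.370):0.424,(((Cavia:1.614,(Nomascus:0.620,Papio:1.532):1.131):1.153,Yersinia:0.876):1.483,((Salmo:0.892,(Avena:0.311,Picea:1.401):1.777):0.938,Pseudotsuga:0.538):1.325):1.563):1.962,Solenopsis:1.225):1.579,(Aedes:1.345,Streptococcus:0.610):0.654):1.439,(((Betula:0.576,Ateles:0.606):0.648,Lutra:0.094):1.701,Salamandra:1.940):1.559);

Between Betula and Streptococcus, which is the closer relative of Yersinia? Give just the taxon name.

Streptococcus

The MRCA of Yersinia and Streptococcus subtends ((((Vulpes,Panthera),(((Cavia,(Nomascus,Papio)),Yersinia),((Salmo,(Avena,Picea)),Pseudotsuga))),Solenopsis),(Aedes,Streptococcus)) (13 taxa).
The MRCA of Yersinia and Betula is the root, subtending the entire tree (17 taxa).
The first is nested inside the second, so Yersinia shares a more recent common ancestor with Streptococcus.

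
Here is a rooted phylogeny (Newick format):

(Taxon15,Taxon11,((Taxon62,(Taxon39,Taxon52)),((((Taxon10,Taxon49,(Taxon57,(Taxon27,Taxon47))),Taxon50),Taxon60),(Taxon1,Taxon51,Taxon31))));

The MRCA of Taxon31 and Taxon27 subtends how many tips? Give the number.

10

The MRCA of Taxon31 and Taxon27 is the node subtending ((((Taxon10,Taxon49,(Taxon57,(Taxon27,Taxon47))),Taxon50),Taxon60),(Taxon1,Taxon51,Taxon31)).
That clade contains 10 terminal taxa: Taxon1, Taxon10, Taxon27, Taxon31, Taxon47, Taxon49, Taxon50, Taxon51, Taxon57, Taxon60.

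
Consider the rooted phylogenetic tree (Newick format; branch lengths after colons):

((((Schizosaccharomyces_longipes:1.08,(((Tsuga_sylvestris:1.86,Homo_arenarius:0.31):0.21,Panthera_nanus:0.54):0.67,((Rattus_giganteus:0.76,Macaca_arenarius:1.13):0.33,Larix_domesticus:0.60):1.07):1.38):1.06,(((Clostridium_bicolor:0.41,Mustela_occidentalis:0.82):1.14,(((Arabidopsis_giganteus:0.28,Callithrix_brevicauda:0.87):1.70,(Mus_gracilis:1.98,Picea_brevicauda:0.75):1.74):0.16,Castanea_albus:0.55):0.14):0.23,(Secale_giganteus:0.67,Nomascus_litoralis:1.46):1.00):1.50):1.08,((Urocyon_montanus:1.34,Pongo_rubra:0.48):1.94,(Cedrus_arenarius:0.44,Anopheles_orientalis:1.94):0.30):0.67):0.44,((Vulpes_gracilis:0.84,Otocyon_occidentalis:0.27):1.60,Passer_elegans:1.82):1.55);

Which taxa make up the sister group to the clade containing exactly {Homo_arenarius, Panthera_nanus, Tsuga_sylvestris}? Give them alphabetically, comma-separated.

Larix_domesticus, Macaca_arenarius, Rattus_giganteus

The clade containing exactly {Homo_arenarius, Panthera_nanus, Tsuga_sylvestris} attaches to the tree at the node subtending (((Tsuga_sylvestris,Homo_arenarius),Panthera_nanus),((Rattus_giganteus,Macaca_arenarius),Larix_domesticus)).
The other lineage descending from that same node — the sister group — is ((Rattus_giganteus,Macaca_arenarius),Larix_domesticus); its 3 tips in alphabetical order are the answer.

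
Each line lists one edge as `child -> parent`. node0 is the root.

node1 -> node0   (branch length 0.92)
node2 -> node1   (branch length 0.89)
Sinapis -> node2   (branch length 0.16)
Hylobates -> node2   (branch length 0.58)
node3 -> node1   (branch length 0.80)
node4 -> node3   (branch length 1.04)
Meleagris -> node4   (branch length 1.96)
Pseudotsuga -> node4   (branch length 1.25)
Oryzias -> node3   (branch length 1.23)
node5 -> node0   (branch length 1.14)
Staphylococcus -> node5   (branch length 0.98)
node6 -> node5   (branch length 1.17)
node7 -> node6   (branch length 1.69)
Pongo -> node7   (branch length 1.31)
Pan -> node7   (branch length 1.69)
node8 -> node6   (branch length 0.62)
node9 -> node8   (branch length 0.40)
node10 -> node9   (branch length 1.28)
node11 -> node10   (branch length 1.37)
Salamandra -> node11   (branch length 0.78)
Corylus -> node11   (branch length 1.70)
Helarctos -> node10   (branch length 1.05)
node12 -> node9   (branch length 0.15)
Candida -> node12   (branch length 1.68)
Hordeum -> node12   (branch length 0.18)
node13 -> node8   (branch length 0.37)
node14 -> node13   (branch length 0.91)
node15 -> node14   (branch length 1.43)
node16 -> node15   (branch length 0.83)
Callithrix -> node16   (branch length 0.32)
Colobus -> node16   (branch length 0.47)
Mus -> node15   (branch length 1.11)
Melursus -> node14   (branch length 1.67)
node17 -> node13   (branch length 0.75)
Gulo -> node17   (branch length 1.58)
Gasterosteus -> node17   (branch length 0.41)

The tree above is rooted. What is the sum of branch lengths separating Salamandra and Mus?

7.65

The path runs Salamandra → … → MRCA → … → Mus; the MRCA is the node subtending ((((Salamandra,Corylus),Helarctos),(Candida,Hordeum)),((((Callithrix,Colobus),Mus),Melursus),(Gulo,Gasterosteus))).
Branch lengths along that path: 0.78 + 1.37 + 1.28 + 0.40 + 0.37 + 0.91 + 1.43 + 1.11 = 7.65.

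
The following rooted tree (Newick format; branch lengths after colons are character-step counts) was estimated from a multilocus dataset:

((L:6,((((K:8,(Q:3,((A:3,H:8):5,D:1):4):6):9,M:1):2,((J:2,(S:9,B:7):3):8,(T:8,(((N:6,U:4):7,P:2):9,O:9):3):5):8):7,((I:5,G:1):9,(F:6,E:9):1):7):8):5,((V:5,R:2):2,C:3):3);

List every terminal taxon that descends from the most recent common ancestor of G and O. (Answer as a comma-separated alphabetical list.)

Tracing G: it sits inside (I,G).
Tracing O: it sits inside (((N,U),P),O).
The smallest clade enclosing both is ((((K,(Q,((A,H),D))),M),((J,(S,B)),(T,(((N,U),P),O)))),((I,G),(F,E))); the answer is its 18 terminal taxa in alphabetical order.

A, B, D, E, F, G, H, I, J, K, M, N, O, P, Q, S, T, U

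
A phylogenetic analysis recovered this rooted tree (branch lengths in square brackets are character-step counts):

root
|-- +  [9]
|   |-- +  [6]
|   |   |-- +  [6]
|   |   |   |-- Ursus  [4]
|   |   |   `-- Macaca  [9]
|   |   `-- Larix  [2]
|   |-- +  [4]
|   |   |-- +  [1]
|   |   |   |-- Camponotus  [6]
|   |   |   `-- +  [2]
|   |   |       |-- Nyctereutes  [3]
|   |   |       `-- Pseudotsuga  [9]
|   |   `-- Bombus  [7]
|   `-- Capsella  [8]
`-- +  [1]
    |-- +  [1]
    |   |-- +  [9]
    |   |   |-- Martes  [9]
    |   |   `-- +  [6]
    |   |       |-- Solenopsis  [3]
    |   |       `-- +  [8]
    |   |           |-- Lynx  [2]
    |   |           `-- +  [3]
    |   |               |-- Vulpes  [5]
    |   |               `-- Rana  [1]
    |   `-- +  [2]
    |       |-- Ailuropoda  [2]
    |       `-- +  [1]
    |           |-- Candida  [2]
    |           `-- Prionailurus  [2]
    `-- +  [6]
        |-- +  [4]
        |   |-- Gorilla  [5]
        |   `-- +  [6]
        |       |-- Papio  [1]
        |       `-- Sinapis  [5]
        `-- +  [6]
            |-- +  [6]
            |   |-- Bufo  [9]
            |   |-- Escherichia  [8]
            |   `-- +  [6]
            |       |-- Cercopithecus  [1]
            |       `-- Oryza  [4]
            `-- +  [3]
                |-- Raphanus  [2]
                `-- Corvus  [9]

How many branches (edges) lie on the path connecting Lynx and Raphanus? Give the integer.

9

The MRCA of Lynx and Raphanus is the node subtending (((Martes,(Solenopsis,(Lynx,(Vulpes,Rana)))),(Ailuropoda,(Candida,Prionailurus))),((Gorilla,(Papio,Sinapis)),((Bufo,Escherichia,(Cercopithecus,Oryza)),(Raphanus,Corvus)))).
From Lynx up to that node: 5 branches. From Raphanus up to the same node: 4 branches. Total: 5 + 4 = 9.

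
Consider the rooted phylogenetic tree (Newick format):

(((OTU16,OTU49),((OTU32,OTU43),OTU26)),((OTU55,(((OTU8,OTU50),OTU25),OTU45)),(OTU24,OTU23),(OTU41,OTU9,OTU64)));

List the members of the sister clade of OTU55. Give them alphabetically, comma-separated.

OTU25, OTU45, OTU50, OTU8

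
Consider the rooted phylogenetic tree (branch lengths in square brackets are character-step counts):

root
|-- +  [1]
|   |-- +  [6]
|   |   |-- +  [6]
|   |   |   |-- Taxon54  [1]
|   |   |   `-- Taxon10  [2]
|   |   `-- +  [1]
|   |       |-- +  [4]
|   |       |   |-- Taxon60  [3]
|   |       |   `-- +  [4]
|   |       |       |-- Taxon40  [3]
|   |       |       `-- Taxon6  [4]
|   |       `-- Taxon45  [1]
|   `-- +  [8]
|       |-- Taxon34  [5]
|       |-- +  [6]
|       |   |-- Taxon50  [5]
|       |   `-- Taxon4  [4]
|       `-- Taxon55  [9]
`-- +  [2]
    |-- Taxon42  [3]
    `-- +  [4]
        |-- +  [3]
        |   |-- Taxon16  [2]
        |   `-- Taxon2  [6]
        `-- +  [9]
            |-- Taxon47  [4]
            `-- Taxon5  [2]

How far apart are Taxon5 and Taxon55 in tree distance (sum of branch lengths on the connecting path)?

35

The path runs Taxon5 → … → MRCA → … → Taxon55; the MRCA is the root of the tree.
Branch lengths along that path: 2 + 9 + 4 + 2 + 1 + 8 + 9 = 35.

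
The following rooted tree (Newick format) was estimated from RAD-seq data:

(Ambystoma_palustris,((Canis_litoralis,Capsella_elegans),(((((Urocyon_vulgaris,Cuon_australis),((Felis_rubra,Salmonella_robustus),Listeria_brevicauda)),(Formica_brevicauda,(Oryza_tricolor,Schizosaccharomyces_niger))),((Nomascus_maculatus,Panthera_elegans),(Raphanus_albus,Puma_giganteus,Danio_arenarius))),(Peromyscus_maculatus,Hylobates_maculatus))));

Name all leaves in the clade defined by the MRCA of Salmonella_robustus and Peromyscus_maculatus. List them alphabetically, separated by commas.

Tracing Salmonella_robustus: it sits inside (Felis_rubra,Salmonella_robustus).
Tracing Peromyscus_maculatus: it sits inside (Peromyscus_maculatus,Hylobates_maculatus).
The smallest clade enclosing both is (((((Urocyon_vulgaris,Cuon_australis),((Felis_rubra,Salmonella_robustus),Listeria_brevicauda)),(Formica_brevicauda,(Oryza_tricolor,Schizosaccharomyces_niger))),((Nomascus_maculatus,Panthera_elegans),(Raphanus_albus,Puma_giganteus,Danio_arenarius))),(Peromyscus_maculatus,Hylobates_maculatus)); the answer is its 15 terminal taxa in alphabetical order.

Cuon_australis, Danio_arenarius, Felis_rubra, Formica_brevicauda, Hylobates_maculatus, Listeria_brevicauda, Nomascus_maculatus, Oryza_tricolor, Panthera_elegans, Peromyscus_maculatus, Puma_giganteus, Raphanus_albus, Salmonella_robustus, Schizosaccharomyces_niger, Urocyon_vulgaris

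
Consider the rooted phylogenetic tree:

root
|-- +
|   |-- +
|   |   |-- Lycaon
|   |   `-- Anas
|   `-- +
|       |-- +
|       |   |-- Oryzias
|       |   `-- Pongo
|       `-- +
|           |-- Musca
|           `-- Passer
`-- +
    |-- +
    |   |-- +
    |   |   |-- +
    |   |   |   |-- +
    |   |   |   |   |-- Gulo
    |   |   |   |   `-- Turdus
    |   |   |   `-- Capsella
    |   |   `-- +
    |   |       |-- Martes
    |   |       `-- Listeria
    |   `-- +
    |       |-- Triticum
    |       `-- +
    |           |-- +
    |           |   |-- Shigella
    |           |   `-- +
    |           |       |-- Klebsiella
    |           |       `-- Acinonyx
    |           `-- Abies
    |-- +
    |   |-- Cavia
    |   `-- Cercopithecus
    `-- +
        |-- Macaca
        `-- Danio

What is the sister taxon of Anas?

Anas attaches to the tree at the node subtending (Lycaon,Anas).
The other lineage descending from that same node — the sister group — is the single tip Lycaon.

Lycaon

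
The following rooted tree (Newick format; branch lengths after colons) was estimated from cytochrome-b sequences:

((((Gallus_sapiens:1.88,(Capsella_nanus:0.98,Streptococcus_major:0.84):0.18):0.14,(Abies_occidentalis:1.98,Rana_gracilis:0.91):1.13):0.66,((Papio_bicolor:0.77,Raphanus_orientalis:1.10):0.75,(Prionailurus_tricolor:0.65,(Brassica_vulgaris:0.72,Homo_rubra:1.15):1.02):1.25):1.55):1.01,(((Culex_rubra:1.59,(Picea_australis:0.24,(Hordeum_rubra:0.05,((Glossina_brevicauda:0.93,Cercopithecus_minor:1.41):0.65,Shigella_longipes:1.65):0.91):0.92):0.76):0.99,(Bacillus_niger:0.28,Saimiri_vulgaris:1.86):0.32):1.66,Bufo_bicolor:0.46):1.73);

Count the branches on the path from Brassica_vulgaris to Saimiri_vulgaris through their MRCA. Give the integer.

The MRCA of Brassica_vulgaris and Saimiri_vulgaris is the root of the tree.
From Brassica_vulgaris up to that node: 5 branches. From Saimiri_vulgaris up to the same node: 4 branches. Total: 5 + 4 = 9.

9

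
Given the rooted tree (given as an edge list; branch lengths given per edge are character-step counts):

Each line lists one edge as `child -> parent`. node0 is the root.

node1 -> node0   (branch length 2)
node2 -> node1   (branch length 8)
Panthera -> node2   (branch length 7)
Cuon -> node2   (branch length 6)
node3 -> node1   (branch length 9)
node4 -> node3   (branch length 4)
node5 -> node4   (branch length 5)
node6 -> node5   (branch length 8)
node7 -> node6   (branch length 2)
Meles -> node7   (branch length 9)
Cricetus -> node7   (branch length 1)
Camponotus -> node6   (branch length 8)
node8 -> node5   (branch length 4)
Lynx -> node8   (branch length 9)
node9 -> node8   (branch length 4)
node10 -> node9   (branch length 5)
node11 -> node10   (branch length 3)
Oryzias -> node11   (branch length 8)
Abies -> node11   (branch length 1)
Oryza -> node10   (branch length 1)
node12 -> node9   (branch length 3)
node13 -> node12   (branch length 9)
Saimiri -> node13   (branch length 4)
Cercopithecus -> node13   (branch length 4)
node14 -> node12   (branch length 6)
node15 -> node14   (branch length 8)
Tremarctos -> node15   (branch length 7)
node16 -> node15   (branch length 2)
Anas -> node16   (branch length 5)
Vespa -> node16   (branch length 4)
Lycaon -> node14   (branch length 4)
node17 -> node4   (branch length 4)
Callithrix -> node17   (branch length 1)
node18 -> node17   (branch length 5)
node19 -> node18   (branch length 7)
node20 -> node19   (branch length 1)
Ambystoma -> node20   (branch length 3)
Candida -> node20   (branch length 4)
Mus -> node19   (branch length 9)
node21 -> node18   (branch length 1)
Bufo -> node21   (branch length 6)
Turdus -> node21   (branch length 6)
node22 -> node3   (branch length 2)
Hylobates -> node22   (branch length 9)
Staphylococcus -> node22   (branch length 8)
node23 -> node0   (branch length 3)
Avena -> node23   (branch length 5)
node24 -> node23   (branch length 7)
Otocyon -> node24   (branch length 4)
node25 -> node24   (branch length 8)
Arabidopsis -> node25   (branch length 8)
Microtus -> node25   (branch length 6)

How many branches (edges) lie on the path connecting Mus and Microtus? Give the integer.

11

The MRCA of Mus and Microtus is the root of the tree.
From Mus up to that node: 7 branches. From Microtus up to the same node: 4 branches. Total: 7 + 4 = 11.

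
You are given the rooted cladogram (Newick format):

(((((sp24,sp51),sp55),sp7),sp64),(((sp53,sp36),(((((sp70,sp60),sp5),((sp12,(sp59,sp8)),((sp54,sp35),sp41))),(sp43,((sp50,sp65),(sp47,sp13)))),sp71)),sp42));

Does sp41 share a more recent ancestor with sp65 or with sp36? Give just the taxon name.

sp65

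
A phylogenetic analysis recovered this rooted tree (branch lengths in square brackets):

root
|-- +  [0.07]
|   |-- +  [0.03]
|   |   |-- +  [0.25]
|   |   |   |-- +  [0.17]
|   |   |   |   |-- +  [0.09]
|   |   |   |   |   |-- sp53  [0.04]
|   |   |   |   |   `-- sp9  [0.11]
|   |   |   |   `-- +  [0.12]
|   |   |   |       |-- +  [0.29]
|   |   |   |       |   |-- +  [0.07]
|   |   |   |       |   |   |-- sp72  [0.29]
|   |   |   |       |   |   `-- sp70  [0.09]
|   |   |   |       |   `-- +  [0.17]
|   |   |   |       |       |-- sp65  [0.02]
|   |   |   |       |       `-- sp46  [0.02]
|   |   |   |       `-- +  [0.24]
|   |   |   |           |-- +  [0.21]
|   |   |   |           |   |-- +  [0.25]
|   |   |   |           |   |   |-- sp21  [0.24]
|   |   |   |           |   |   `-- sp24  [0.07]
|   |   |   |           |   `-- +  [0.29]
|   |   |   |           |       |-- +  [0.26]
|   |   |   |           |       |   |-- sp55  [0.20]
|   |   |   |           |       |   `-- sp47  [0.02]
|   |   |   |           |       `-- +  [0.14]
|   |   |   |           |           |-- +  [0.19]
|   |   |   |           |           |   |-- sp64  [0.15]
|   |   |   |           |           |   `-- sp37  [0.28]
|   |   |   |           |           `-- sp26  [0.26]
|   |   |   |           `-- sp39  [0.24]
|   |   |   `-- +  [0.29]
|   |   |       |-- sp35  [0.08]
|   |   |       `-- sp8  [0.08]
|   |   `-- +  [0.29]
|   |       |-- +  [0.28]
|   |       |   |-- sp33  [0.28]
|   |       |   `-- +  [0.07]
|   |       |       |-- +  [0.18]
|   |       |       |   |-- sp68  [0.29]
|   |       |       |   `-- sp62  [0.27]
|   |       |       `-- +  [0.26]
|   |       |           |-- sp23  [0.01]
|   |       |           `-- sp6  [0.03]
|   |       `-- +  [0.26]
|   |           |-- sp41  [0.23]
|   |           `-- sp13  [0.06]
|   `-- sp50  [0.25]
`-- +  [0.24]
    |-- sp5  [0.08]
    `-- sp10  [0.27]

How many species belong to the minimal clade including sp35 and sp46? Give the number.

16

The MRCA of sp35 and sp46 is the node subtending (((sp53,sp9),(((sp72,sp70),(sp65,sp46)),(((sp21,sp24),((sp55,sp47),((sp64,sp37),sp26))),sp39))),(sp35,sp8)).
That clade contains 16 terminal taxa: sp21, sp24, sp26, sp35, sp37, sp39, sp46, sp47, sp53, sp55, sp64, sp65, sp70, sp72, sp8, sp9.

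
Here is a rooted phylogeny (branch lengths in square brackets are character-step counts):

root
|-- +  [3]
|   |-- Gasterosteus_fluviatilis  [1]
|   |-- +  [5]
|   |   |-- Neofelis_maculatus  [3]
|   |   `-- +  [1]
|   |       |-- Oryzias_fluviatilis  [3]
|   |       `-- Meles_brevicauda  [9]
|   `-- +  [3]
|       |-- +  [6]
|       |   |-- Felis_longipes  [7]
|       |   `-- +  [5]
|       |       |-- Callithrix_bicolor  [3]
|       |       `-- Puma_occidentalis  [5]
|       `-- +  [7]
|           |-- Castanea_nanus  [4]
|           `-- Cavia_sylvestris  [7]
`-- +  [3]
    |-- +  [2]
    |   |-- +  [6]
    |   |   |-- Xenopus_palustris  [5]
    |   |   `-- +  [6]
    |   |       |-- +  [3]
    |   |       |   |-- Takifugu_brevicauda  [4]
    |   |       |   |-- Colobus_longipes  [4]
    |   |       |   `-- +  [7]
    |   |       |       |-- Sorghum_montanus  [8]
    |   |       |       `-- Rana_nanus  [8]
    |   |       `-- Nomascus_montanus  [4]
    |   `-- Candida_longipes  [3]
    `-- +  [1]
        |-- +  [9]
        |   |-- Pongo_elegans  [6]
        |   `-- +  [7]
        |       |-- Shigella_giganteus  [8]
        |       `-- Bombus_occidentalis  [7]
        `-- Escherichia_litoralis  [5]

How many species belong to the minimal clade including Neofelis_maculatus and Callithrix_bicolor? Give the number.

9

The MRCA of Neofelis_maculatus and Callithrix_bicolor is the node subtending (Gasterosteus_fluviatilis,(Neofelis_maculatus,(Oryzias_fluviatilis,Meles_brevicauda)),((Felis_longipes,(Callithrix_bicolor,Puma_occidentalis)),(Castanea_nanus,Cavia_sylvestris))).
That clade contains 9 terminal taxa: Callithrix_bicolor, Castanea_nanus, Cavia_sylvestris, Felis_longipes, Gasterosteus_fluviatilis, Meles_brevicauda, Neofelis_maculatus, Oryzias_fluviatilis, Puma_occidentalis.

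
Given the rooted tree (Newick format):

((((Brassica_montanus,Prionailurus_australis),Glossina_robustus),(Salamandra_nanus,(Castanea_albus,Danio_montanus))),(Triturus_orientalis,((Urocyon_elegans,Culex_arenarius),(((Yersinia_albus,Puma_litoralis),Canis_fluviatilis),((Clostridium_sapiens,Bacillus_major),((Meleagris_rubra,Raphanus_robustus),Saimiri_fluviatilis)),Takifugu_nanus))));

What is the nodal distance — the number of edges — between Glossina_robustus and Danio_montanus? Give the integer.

The MRCA of Glossina_robustus and Danio_montanus is the node subtending (((Brassica_montanus,Prionailurus_australis),Glossina_robustus),(Salamandra_nanus,(Castanea_albus,Danio_montanus))).
From Glossina_robustus up to that node: 2 branches. From Danio_montanus up to the same node: 3 branches. Total: 2 + 3 = 5.

5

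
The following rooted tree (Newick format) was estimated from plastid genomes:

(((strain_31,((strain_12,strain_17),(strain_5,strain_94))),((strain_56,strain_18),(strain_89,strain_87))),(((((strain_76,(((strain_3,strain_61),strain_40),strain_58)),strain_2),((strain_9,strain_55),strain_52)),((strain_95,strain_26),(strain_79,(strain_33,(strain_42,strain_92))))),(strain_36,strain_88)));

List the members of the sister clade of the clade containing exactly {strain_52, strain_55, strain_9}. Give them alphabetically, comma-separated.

strain_2, strain_3, strain_40, strain_58, strain_61, strain_76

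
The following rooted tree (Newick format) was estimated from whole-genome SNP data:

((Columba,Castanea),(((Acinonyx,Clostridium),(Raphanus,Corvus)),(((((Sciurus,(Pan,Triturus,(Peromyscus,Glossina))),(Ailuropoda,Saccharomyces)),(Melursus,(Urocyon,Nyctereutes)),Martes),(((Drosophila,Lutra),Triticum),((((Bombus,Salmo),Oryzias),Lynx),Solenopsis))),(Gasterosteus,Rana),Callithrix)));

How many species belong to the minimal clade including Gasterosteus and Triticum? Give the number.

22

The MRCA of Gasterosteus and Triticum is the node subtending (((((Sciurus,(Pan,Triturus,(Peromyscus,Glossina))),(Ailuropoda,Saccharomyces)),(Melursus,(Urocyon,Nyctereutes)),Martes),(((Drosophila,Lutra),Triticum),((((Bombus,Salmo),Oryzias),Lynx),Solenopsis))),(Gasterosteus,Rana),Callithrix).
That clade contains 22 terminal taxa: Ailuropoda, Bombus, Callithrix, Drosophila, Gasterosteus, Glossina, Lutra, Lynx, Martes, Melursus, Nyctereutes, Oryzias, Pan, Peromyscus, Rana, Saccharomyces, Salmo, Sciurus, Solenopsis, Triticum, Triturus, Urocyon.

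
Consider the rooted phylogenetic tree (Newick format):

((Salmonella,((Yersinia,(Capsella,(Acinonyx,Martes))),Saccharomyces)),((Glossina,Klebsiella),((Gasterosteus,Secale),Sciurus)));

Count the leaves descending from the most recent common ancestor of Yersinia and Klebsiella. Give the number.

The MRCA of Yersinia and Klebsiella is the root, so the clade is the entire tree.
That clade contains 11 terminal taxa: Acinonyx, Capsella, Gasterosteus, Glossina, Klebsiella, Martes, Saccharomyces, Salmonella, Sciurus, Secale, Yersinia.

11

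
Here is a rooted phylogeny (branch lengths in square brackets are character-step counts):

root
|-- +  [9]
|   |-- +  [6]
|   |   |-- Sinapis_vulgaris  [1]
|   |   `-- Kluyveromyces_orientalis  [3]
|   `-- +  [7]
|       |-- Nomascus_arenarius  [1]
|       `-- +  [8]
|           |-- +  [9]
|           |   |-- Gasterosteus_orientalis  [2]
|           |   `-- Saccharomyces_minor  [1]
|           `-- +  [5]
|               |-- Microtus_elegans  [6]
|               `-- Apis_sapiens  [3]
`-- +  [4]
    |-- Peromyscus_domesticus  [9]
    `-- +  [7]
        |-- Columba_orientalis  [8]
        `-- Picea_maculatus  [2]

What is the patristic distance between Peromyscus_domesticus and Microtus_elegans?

48

The path runs Peromyscus_domesticus → … → MRCA → … → Microtus_elegans; the MRCA is the root of the tree.
Branch lengths along that path: 9 + 4 + 9 + 7 + 8 + 5 + 6 = 48.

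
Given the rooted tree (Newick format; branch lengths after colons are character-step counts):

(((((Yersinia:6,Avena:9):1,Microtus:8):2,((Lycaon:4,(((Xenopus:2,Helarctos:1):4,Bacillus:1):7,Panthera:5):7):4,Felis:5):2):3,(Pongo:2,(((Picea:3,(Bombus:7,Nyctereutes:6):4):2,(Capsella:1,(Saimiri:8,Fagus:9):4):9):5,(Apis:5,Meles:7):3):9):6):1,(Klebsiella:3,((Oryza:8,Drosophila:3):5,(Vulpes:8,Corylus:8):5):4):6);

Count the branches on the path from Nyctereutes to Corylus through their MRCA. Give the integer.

11

The MRCA of Nyctereutes and Corylus is the root of the tree.
From Nyctereutes up to that node: 7 branches. From Corylus up to the same node: 4 branches. Total: 7 + 4 = 11.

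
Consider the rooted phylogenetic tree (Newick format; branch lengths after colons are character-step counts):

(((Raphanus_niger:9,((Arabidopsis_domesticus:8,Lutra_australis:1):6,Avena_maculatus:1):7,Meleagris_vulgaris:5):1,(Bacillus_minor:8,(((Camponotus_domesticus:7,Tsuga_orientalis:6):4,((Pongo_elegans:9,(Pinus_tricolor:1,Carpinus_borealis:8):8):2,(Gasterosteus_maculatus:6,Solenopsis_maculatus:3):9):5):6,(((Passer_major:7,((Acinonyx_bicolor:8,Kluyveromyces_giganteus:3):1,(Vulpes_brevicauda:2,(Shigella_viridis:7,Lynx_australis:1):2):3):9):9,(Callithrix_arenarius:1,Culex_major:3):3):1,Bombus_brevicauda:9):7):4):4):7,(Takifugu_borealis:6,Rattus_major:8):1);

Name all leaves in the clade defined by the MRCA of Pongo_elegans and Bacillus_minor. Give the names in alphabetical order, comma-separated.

Tracing Pongo_elegans: it sits inside (Pongo_elegans,(Pinus_tricolor,Carpinus_borealis)).
Tracing Bacillus_minor: it sits inside (Bacillus_minor,(((Camponotus_domesticus,Tsuga_orientalis),((Pongo_elegans,(Pinus_tricolor,Carpinus_borealis)),(Gasterosteus_maculatus,Solenopsis_maculatus))),(((Passer_major,((Acinonyx_bicolor,Kluyveromyces_giganteus),(Vulpes_brevicauda,(Shigella_viridis,Lynx_australis)))),(Callithrix_arenarius,Culex_major)),Bombus_brevicauda))).
The smallest clade enclosing both is (Bacillus_minor,(((Camponotus_domesticus,Tsuga_orientalis),((Pongo_elegans,(Pinus_tricolor,Carpinus_borealis)),(Gasterosteus_maculatus,Solenopsis_maculatus))),(((Passer_major,((Acinonyx_bicolor,Kluyveromyces_giganteus),(Vulpes_brevicauda,(Shigella_viridis,Lynx_australis)))),(Callithrix_arenarius,Culex_major)),Bombus_brevicauda))); the answer is its 17 terminal taxa in alphabetical order.

Acinonyx_bicolor, Bacillus_minor, Bombus_brevicauda, Callithrix_arenarius, Camponotus_domesticus, Carpinus_borealis, Culex_major, Gasterosteus_maculatus, Kluyveromyces_giganteus, Lynx_australis, Passer_major, Pinus_tricolor, Pongo_elegans, Shigella_viridis, Solenopsis_maculatus, Tsuga_orientalis, Vulpes_brevicauda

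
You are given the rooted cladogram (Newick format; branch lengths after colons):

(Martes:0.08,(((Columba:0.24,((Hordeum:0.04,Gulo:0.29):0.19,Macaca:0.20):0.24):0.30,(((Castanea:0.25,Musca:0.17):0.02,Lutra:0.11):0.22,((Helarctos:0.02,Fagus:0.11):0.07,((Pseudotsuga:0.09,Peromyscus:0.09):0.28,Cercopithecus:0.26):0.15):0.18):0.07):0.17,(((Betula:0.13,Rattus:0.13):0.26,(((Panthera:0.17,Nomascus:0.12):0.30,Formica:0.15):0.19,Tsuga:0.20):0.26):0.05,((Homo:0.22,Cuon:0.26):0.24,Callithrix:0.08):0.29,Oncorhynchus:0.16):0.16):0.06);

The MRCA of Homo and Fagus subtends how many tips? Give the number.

22

The MRCA of Homo and Fagus is the node subtending (((Columba,((Hordeum,Gulo),Macaca)),(((Castanea,Musca),Lutra),((Helarctos,Fagus),((Pseudotsuga,Peromyscus),Cercopithecus)))),(((Betula,Rattus),(((Panthera,Nomascus),Formica),Tsuga)),((Homo,Cuon),Callithrix),Oncorhynchus)).
That clade contains 22 terminal taxa: Betula, Callithrix, Castanea, Cercopithecus, Columba, Cuon, Fagus, Formica, Gulo, Helarctos, Homo, Hordeum, Lutra, Macaca, Musca, Nomascus, Oncorhynchus, Panthera, Peromyscus, Pseudotsuga, Rattus, Tsuga.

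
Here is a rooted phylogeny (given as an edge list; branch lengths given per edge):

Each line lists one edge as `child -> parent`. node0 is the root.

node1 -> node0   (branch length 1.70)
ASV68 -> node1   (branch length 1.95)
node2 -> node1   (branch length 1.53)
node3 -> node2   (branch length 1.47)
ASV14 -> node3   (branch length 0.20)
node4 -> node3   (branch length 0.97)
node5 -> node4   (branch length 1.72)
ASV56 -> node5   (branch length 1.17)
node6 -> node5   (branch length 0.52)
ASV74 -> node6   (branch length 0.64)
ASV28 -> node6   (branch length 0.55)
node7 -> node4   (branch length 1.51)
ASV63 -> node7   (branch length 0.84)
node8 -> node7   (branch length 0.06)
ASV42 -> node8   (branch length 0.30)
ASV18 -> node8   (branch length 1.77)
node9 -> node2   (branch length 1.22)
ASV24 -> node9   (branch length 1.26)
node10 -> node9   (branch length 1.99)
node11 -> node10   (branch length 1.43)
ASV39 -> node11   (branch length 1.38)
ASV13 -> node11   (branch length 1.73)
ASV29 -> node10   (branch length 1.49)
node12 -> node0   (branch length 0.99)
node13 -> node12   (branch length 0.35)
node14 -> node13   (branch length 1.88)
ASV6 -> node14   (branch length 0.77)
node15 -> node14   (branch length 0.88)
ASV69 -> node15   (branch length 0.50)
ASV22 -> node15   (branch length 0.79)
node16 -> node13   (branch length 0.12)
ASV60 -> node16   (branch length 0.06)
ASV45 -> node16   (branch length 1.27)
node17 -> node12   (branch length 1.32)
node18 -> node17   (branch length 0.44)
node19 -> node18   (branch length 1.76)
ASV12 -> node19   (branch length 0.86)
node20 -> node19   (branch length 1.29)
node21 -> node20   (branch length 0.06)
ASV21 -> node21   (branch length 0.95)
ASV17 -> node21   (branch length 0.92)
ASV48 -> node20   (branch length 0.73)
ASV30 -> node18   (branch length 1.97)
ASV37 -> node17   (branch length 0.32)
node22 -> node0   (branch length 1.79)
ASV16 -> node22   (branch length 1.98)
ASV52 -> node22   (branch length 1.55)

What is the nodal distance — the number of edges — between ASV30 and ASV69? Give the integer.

The MRCA of ASV30 and ASV69 is the node subtending (((ASV6,(ASV69,ASV22)),(ASV60,ASV45)),(((ASV12,((ASV21,ASV17),ASV48)),ASV30),ASV37)).
From ASV30 up to that node: 3 branches. From ASV69 up to the same node: 4 branches. Total: 3 + 4 = 7.

7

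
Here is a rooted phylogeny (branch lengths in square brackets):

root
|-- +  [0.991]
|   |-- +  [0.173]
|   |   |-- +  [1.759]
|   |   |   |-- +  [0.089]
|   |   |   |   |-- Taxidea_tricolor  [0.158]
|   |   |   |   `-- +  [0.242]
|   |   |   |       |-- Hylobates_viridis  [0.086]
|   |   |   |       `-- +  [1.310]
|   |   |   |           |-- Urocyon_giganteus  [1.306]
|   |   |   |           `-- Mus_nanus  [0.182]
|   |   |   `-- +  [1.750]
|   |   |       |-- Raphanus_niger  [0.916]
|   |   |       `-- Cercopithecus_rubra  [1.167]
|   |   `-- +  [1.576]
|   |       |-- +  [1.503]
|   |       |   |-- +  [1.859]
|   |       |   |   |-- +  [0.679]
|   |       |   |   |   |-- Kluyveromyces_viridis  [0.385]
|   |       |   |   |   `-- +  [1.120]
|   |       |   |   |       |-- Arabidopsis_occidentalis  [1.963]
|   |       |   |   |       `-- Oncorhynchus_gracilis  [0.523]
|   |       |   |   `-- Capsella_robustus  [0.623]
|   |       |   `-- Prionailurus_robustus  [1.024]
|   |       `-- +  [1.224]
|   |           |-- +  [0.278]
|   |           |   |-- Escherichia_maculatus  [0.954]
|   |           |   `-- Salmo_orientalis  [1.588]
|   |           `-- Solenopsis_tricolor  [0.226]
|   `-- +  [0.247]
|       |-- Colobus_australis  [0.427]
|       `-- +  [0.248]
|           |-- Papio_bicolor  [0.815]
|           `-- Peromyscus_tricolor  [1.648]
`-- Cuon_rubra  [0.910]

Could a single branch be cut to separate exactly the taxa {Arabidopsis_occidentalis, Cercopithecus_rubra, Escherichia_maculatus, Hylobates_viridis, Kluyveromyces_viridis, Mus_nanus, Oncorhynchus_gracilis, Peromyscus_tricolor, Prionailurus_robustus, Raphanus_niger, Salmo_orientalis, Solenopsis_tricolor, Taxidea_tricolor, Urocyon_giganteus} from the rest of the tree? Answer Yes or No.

The MRCA of the listed taxa subtends ((((Taxidea_tricolor,(Hylobates_viridis,(Urocyon_giganteus,Mus_nanus))),(Raphanus_niger,Cercopithecus_rubra)),((((Kluyveromyces_viridis,(Arabidopsis_occidentalis,Oncorhynchus_gracilis)),Capsella_robustus),Prionailurus_robustus),((Escherichia_maculatus,Salmo_orientalis),Solenopsis_tricolor))),(Colobus_australis,(Papio_bicolor,Peromyscus_tricolor))).
That clade also contains Capsella_robustus, Colobus_australis, Papio_bicolor, which are not in the proposed group, so the group is not monophyletic.

No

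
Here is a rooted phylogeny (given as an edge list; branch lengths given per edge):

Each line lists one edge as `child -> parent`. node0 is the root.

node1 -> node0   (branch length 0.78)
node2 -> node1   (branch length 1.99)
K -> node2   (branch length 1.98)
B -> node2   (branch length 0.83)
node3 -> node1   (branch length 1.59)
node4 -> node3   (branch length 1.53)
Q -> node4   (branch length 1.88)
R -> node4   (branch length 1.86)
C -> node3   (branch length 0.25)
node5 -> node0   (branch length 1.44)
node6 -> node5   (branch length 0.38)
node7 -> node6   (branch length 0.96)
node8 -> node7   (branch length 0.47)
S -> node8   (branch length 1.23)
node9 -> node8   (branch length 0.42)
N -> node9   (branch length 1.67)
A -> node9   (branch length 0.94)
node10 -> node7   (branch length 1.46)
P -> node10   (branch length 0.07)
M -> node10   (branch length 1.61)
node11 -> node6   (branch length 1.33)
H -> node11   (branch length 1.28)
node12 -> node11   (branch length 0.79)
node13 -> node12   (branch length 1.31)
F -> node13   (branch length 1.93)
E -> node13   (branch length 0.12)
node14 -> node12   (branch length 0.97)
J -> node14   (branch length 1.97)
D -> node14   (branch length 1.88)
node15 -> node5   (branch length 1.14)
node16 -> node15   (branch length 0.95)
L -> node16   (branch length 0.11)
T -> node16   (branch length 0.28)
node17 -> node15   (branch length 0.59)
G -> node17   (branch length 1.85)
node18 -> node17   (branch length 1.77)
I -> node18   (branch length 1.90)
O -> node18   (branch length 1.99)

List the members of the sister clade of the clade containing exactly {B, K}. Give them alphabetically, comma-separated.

C, Q, R

The clade containing exactly {B, K} attaches to the tree at the node subtending ((K,B),((Q,R),C)).
The other lineage descending from that same node — the sister group — is ((Q,R),C); its 3 tips in alphabetical order are the answer.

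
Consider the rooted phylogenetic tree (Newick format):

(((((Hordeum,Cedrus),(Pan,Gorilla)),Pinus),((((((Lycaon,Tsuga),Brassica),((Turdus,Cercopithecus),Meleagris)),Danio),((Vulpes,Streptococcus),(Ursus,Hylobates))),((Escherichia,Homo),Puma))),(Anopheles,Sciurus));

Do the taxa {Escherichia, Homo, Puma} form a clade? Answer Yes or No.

Yes

The most recent common ancestor of these taxa subtends ((Escherichia,Homo),Puma).
That clade has exactly 3 tips — every listed taxon and nothing else — so the group is monophyletic.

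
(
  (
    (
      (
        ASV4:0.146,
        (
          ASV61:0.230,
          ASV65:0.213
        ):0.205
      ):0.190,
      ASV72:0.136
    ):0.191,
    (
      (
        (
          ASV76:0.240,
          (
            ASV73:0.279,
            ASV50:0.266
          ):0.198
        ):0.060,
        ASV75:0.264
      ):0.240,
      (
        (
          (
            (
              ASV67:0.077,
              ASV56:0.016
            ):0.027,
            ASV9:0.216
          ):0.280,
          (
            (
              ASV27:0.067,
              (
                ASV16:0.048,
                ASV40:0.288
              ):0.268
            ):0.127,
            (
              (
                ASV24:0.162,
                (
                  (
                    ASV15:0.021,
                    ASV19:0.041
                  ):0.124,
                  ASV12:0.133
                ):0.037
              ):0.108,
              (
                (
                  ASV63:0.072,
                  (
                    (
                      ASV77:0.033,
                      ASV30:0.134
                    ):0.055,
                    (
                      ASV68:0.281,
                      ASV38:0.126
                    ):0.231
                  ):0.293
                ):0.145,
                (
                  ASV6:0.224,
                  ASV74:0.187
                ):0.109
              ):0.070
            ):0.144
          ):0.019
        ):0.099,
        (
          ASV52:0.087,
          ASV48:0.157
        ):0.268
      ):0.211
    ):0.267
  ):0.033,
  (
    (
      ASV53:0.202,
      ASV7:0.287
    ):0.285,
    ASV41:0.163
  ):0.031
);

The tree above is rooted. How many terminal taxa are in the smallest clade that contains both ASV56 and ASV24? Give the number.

17

The MRCA of ASV56 and ASV24 is the node subtending (((ASV67,ASV56),ASV9),((ASV27,(ASV16,ASV40)),((ASV24,((ASV15,ASV19),ASV12)),((ASV63,((ASV77,ASV30),(ASV68,ASV38))),(ASV6,ASV74))))).
That clade contains 17 terminal taxa: ASV12, ASV15, ASV16, ASV19, ASV24, ASV27, ASV30, ASV38, ASV40, ASV56, ASV6, ASV63, ASV67, ASV68, ASV74, ASV77, ASV9.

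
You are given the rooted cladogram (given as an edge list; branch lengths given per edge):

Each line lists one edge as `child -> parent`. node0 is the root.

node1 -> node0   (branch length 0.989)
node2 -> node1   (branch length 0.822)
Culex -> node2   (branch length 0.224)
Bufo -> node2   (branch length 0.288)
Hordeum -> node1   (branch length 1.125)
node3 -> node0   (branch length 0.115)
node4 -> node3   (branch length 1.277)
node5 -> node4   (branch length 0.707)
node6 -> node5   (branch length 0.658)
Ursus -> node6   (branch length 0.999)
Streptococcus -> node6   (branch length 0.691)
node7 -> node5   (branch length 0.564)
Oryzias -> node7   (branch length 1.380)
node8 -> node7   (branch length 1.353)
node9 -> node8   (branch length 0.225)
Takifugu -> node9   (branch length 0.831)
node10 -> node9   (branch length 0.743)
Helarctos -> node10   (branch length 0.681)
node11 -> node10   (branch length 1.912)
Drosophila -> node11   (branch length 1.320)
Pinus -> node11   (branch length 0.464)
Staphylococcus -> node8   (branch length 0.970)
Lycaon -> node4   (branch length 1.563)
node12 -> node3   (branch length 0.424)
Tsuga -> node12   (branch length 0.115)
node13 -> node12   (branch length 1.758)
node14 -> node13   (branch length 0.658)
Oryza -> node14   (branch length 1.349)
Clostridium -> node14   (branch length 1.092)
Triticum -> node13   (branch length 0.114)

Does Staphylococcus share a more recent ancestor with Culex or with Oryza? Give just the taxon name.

Oryza

The MRCA of Staphylococcus and Oryza subtends ((((Ursus,Streptococcus),(Oryzias,((Takifugu,(Helarctos,(Drosophila,Pinus))),Staphylococcus))),Lycaon),(Tsuga,((Oryza,Clostridium),Triticum))) (13 taxa).
The MRCA of Staphylococcus and Culex is the root, subtending the entire tree (16 taxa).
The first is nested inside the second, so Staphylococcus shares a more recent common ancestor with Oryza.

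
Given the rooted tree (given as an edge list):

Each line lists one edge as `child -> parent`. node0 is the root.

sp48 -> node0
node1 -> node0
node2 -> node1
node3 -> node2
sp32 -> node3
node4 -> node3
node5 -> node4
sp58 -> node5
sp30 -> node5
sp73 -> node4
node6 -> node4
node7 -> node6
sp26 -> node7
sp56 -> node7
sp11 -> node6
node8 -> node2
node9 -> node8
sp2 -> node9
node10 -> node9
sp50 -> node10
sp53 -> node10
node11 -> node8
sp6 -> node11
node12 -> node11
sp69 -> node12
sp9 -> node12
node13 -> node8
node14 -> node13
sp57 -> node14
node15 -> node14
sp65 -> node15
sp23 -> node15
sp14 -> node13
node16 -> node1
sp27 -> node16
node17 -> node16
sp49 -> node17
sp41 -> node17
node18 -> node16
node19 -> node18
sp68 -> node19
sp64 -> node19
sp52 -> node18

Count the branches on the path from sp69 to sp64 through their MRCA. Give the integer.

The MRCA of sp69 and sp64 is the node subtending (((sp32,((sp58,sp30),sp73,((sp26,sp56),sp11))),((sp2,(sp50,sp53)),(sp6,(sp69,sp9)),((sp57,(sp65,sp23)),sp14))),(sp27,(sp49,sp41),((sp68,sp64),sp52))).
From sp69 up to that node: 5 branches. From sp64 up to the same node: 4 branches. Total: 5 + 4 = 9.

9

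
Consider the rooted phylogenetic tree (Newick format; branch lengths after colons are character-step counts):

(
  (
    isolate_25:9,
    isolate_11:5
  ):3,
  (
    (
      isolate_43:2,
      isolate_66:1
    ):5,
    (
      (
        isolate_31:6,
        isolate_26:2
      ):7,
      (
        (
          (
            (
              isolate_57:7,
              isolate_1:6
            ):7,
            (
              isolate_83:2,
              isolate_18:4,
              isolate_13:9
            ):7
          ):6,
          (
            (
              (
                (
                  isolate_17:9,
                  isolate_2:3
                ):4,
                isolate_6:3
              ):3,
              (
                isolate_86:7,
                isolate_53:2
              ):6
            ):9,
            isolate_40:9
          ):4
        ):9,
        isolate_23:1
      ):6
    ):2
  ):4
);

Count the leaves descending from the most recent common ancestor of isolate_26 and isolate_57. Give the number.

The MRCA of isolate_26 and isolate_57 is the node subtending ((isolate_31,isolate_26),((((isolate_57,isolate_1),(isolate_83,isolate_18,isolate_13)),((((isolate_17,isolate_2),isolate_6),(isolate_86,isolate_53)),isolate_40)),isolate_23)).
That clade contains 14 terminal taxa: isolate_1, isolate_13, isolate_17, isolate_18, isolate_2, isolate_23, isolate_26, isolate_31, isolate_40, isolate_53, isolate_57, isolate_6, isolate_83, isolate_86.

14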